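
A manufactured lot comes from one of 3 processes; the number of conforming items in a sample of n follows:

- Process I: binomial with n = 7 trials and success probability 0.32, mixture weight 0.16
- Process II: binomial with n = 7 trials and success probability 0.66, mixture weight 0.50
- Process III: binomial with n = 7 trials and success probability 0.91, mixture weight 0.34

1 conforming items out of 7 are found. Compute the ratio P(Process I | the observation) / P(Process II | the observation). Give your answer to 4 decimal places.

9.9297

Only the two components matter; the odds are (P(Z=i) f_i(x)) / (P(Z=j) f_j(x)).
Component likelihoods at x = 1 conforming items out of 7:
  p_I = C(7,1)·0.32^1·0.68^6 = 7·0.32·0.0988675 = 0.221463
  p_II = C(7,1)·0.66^1·0.34^6 = 7·0.66·0.0015448 = 0.007137
  p_III = C(7,1)·0.91^1·0.09^6 = 7·0.91·5.31441e-07 = 3.38528e-06
Posterior odds = (P(Z=I)·p_I) / (P(Z=II)·p_II) = (0.16·0.221463) / (0.50·0.007137) = 0.0354341 / 0.0035685 ≈ 9.9297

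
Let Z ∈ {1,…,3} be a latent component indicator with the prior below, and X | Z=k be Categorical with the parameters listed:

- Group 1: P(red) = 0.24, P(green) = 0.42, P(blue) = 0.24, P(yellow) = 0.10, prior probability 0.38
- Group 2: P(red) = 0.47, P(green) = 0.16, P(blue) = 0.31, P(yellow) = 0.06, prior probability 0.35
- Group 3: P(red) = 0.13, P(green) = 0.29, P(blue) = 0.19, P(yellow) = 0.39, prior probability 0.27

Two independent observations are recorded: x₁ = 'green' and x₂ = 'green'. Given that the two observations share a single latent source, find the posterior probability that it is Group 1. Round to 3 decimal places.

0.679

Apply Bayes' rule: the posterior for each component is proportional to its prior times its likelihood at x.
Since both observations come from the same component, the likelihood for component k is f_k(x₁)·f_k(x₂).
  L_1 = [P(green | comp) = 0.42] × [0.42] = 0.1764
  L_2 = [P(green | comp) = 0.16] × [0.16] = 0.0256
  L_3 = [P(green | comp) = 0.29] × [0.29] = 0.0841
Prior × likelihood for each component:
  π_1·L_1 = 0.38 × 0.1764 = 0.067032
  π_2·L_2 = 0.35 × 0.0256 = 0.00896
  π_3·L_3 = 0.27 × 0.0841 = 0.022707
Denominator: 0.067032 + 0.00896 + 0.022707 = 0.098699
P(Group 1 | x₁, x₂) ≈ 0.679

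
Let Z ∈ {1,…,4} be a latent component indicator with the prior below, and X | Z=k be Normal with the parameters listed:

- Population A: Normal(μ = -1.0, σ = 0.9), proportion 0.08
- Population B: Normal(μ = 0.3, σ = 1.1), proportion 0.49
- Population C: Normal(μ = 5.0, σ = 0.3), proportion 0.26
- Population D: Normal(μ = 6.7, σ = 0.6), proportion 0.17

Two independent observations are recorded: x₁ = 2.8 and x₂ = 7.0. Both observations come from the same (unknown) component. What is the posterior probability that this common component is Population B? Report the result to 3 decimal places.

0.491

The responsibility of component k is P(Z=k) f_k(x) divided by Σ_j P(Z=j) f_j(x).
Since both observations come from the same component, the likelihood for component k is f_k(x₁)·f_k(x₂).
  f_A = [(1/(0.9·√(2π)))·exp(−(2.8−-1.0)²/(2·0.9²)) = 0.443269·exp(-8.91358) = 5.96415e-05] × [3.08571e-18] = 1.84036e-22
  f_B = [(1/(1.1·√(2π)))·exp(−(2.8−0.3)²/(2·1.1²)) = 0.362675·exp(-2.58264) = 0.0274087] × [3.18812e-09] = 8.73823e-11
  f_C = [(1/(0.3·√(2π)))·exp(−(2.8−5.0)²/(2·0.3²)) = 1.329808·exp(-26.88889) = 2.79314e-12] × [2.9703e-10] = 8.29646e-22
  f_D = [(1/(0.6·√(2π)))·exp(−(2.8−6.7)²/(2·0.6²)) = 0.664904·exp(-21.12500) = 4.44926e-10] × [0.586776] = 2.61072e-10
Prior × likelihood for each component:
  P(Z=A)·f_A = 0.08 × 1.84036e-22 = 1.47229e-23
  P(Z=B)·f_B = 0.49 × 8.73823e-11 = 4.28173e-11
  P(Z=C)·f_C = 0.26 × 8.29646e-22 = 2.15708e-22
  P(Z=D)·f_D = 0.17 × 2.61072e-10 = 4.43822e-11
Marginal: 1.47229e-23 + 4.28173e-11 + 2.15708e-22 + 4.43822e-11 = 8.71995e-11
P(Population B | x₁, x₂) = 4.28173e-11 / 8.71995e-11 ≈ 0.491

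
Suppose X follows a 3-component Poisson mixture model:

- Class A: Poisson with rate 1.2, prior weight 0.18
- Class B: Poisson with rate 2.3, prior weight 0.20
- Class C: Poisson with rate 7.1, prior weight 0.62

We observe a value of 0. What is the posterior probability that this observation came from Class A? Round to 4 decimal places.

P(component k | x) = π_k·f_k(x) / marginal(x), where marginal(x) = Σ_j π_j·f_j(x).
Evaluate each component's likelihood at the observed value:
  L_A = e^(−1.2)·1.2^0/0! = 0.301194
  L_B = e^(−2.3)·2.3^0/0! = 0.100259
  L_C = e^(−7.1)·7.1^0/0! = 0.000825105
Multiply by the mixture weights:
  π_A·L_A = 0.18 × 0.301194 = 0.054215
  π_B·L_B = 0.20 × 0.100259 = 0.0200518
  π_C·L_C = 0.62 × 0.000825105 = 0.000511565
Denominator: 0.054215 + 0.0200518 + 0.000511565 = 0.0747783
P(Class A | data) ≈ 0.7250

0.7250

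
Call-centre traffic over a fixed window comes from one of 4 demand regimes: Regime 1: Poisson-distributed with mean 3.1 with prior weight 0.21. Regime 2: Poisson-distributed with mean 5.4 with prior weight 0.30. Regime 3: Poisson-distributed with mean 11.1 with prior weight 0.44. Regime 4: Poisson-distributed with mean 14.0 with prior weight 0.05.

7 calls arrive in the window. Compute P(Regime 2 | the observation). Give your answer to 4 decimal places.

0.5185

Apply Bayes' rule: the posterior for each component is proportional to its prior times its likelihood at x.
Component likelihoods at x = 7 calls:
  f_1 = 0.0245917
  f_2 = 0.119987
  f_3 = 0.0622532
  f_4 = 0.0173917
Unnormalised posteriors:
  π_1·f_1 = 0.21 × 0.0245917 = 0.00516426
  π_2·f_2 = 0.30 × 0.119987 = 0.0359962
  π_3·f_3 = 0.44 × 0.0622532 = 0.0273914
  π_4·f_4 = 0.05 × 0.0173917 = 0.000869587
Marginal: 0.00516426 + 0.0359962 + 0.0273914 + 0.000869587 = 0.0694215
P(Regime 2 | 7 calls) ≈ 0.5185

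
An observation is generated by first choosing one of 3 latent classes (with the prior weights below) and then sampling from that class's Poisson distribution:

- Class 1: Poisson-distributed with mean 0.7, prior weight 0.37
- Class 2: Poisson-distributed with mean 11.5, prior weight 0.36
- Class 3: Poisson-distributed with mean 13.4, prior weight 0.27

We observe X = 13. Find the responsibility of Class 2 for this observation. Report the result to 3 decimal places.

Posterior ∝ prior × likelihood, so P(k | x) ∝ π_k f_k(x); normalise over all components.
Evaluate each component's likelihood at the observed value:
  f_1 = 7.72659e-13
  f_2 = 0.100093
  f_3 = 0.109279
Unnormalised posteriors:
  π_1·f_1 = 0.37 × 7.72659e-13 = 2.85884e-13
  π_2·f_2 = 0.36 × 0.100093 = 0.0360336
  π_3·f_3 = 0.27 × 0.109279 = 0.0295053
Marginal: 2.85884e-13 + 0.0360336 + 0.0295053 = 0.0655389
Responsibility of Class 2: 0.0360336 / 0.0655389 ≈ 0.550

0.550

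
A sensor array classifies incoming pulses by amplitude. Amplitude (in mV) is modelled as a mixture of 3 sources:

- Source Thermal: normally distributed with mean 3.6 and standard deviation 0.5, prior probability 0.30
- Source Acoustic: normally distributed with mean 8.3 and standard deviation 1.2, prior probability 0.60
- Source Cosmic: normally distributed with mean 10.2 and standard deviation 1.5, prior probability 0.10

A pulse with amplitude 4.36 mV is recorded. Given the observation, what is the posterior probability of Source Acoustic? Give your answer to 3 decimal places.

0.012

P(component k | x) = w_k·f_k(x) / marginal(x), where marginal(x) = Σ_j w_j·f_j(x).
Component likelihoods at x = 4.36 mV:
  p_Thermal = (1/(0.5·√(2π)))·exp(−(4.36−3.6)²/(2·0.5²)) = 0.797885·exp(-1.15520) = 0.251329
  p_Acoustic = (1/(1.2·√(2π)))·exp(−(4.36−8.3)²/(2·1.2²)) = 0.332452·exp(-5.39014) = 0.00151643
  p_Cosmic = (1/(1.5·√(2π)))·exp(−(4.36−10.2)²/(2·1.5²)) = 0.265962·exp(-7.57902) = 0.000135922
Multiply by the mixture weights:
  w_Thermal·p_Thermal = 0.30 × 0.251329 = 0.0753988
  w_Acoustic·p_Acoustic = 0.60 × 0.00151643 = 0.000909856
  w_Cosmic·p_Cosmic = 0.10 × 0.000135922 = 1.35922e-05
Sum: 0.0753988 + 0.000909856 + 1.35922e-05 = 0.0763222
So the posterior for Source Acoustic is 0.000909856 / 0.0763222 ≈ 0.012.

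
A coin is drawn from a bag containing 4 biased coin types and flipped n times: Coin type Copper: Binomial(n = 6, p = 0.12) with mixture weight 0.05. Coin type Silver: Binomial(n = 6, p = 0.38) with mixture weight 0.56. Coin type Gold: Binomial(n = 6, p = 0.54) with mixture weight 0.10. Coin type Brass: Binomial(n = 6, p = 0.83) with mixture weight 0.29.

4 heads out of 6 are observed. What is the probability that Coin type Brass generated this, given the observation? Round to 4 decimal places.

0.3872

The responsibility of component k is w_k f_k(x) divided by Σ_j w_j f_j(x).
Evaluate each component's likelihood at the observed value:
  f_Copper = C(6,4)·0.12^4·0.88^2 = 15·0.00020736·0.7744 = 0.00240869
  f_Silver = C(6,4)·0.38^4·0.62^2 = 15·0.0208514·0.3844 = 0.120229
  f_Gold = C(6,4)·0.54^4·0.46^2 = 15·0.0850306·0.2116 = 0.269887
  f_Brass = C(6,4)·0.83^4·0.17^2 = 15·0.474583·0.0289 = 0.205732
Multiply by the mixture weights:
  w_Copper·f_Copper = 0.05 × 0.00240869 = 0.000120435
  w_Silver·f_Silver = 0.56 × 0.120229 = 0.0673282
  w_Gold·f_Gold = 0.10 × 0.269887 = 0.0269887
  w_Brass·f_Brass = 0.29 × 0.205732 = 0.0596622
Evidence: 0.000120435 + 0.0673282 + 0.0269887 + 0.0596622 = 0.1541
So the posterior for Coin type Brass is 0.0596622 / 0.1541 ≈ 0.3872.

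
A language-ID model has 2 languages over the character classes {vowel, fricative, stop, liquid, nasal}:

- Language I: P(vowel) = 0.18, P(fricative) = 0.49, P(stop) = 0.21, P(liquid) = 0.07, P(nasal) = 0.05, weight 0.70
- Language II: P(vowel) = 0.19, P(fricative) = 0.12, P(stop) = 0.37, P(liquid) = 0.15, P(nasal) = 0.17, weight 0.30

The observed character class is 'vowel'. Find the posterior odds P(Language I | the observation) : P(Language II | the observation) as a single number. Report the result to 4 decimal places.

2.2105

Posterior odds = (π_i f_i(x)) / (π_j f_j(x)); the normalising sum cancels.
Evaluate each component's likelihood at the observed value:
  L_I = 0.18
  L_II = 0.19
Posterior odds = (π_I·L_I) / (π_II·L_II) = (0.70·0.18) / (0.30·0.19) = 0.126 / 0.057 ≈ 2.2105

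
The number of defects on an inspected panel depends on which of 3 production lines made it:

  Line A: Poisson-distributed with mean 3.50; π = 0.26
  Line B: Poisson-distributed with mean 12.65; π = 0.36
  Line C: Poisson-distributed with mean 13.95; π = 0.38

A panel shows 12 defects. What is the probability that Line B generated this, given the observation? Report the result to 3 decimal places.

0.518

By Bayes' theorem, P(k | x) = π_k f_k(x) / Σ_j π_j f_j(x).
Poisson probabilities:
  L_A = 0.000213034
  L_B = 0.112441
  L_C = 0.0991164
Prior × likelihood for each component:
  π_A·L_A = 0.26 × 0.000213034 = 5.53888e-05
  π_B·L_B = 0.36 × 0.112441 = 0.0404787
  π_C·L_C = 0.38 × 0.0991164 = 0.0376642
Normaliser: 5.53888e-05 + 0.0404787 + 0.0376642 = 0.0781983
P(Line B | the observation) ≈ 0.518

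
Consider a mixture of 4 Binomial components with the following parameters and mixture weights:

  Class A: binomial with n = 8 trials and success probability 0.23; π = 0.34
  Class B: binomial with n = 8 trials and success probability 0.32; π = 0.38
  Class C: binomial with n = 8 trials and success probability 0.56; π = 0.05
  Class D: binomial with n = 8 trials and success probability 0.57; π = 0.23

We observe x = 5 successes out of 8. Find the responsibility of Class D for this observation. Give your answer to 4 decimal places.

Apply Bayes' rule: the posterior for each component is proportional to its prior times its likelihood at x.
Evaluate each component's likelihood at the observed value:
  f_A = C(8,5)·0.23^5·0.77^3 = 56·0.000643634·0.456533 = 0.0164551
  f_B = C(8,5)·0.32^5·0.68^3 = 56·0.00335544·0.314432 = 0.0590833
  f_C = C(8,5)·0.56^5·0.44^3 = 56·0.0550732·0.085184 = 0.262716
  f_D = C(8,5)·0.57^5·0.43^3 = 56·0.0601692·0.079507 = 0.267897
Unnormalised posteriors:
  P(Z=A)·f_A = 0.34 × 0.0164551 = 0.00559472
  P(Z=B)·f_B = 0.38 × 0.0590833 = 0.0224516
  P(Z=C)·f_C = 0.05 × 0.262716 = 0.0131358
  P(Z=D)·f_D = 0.23 × 0.267897 = 0.0616163
Sum: 0.00559472 + 0.0224516 + 0.0131358 + 0.0616163 = 0.102798
P(Class D | x) ≈ 0.5994

0.5994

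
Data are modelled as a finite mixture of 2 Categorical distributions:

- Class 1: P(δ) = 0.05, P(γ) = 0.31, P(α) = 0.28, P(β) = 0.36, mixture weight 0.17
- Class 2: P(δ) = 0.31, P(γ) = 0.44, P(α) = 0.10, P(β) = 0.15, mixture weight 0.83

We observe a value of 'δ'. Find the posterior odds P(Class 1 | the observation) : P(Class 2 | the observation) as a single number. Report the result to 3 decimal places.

0.033

Since P(k|x) ∝ w_k f_k(x), the posterior odds are w_i f_i(x) / (w_j f_j(x)).
Component likelihoods at x = 'δ':
  L_1 = P(δ | comp) = 0.05
  L_2 = P(δ | comp) = 0.31
0.0085 / 0.2573 ≈ 0.033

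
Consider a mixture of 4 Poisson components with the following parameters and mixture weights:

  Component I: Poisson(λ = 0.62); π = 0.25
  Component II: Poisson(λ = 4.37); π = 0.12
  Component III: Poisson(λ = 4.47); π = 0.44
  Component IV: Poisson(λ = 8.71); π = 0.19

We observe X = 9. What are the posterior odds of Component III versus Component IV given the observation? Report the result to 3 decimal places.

0.397

The posterior odds equal the prior odds times the likelihood ratio: (π_i/π_j)·(f_i(x)/f_j(x)).
Component likelihoods at x = 9:
  L_I = e^(−0.62)·0.62^9/9! = 2.00678e-08
  L_II = e^(−4.37)·4.37^9/9! = 0.020263
  L_III = e^(−4.47)·4.47^9/9! = 0.0224754
  L_IV = e^(−8.71)·8.71^9/9! = 0.131128
0.0098892 / 0.0249143 ≈ 0.397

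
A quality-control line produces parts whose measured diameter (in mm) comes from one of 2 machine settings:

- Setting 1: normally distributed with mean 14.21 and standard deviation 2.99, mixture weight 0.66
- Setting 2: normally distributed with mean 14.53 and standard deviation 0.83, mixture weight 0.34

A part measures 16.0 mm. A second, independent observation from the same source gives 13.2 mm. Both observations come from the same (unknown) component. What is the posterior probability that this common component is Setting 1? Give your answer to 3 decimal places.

By Bayes' theorem, P(k | x) = π_k f_k(x) / Σ_j π_j f_j(x).
Since both observations come from the same component, the likelihood for component k is f_k(x₁)·f_k(x₂).
  L_1 = [(1/(2.99·√(2π)))·exp(−(16.0−14.21)²/(2·2.99²)) = 0.133426·exp(-0.17920) = 0.111536] × [0.126026] = 0.0140564
  L_2 = [(1/(0.83·√(2π)))·exp(−(16.0−14.53)²/(2·0.83²)) = 0.480653·exp(-1.56837) = 0.100161] × [0.133125] = 0.0133339
Prior × likelihood for each component:
  π_1·L_1 = 0.66 × 0.0140564 = 0.00927726
  π_2·L_2 = 0.34 × 0.0133339 = 0.00453352
Sum: 0.00927726 + 0.00453352 = 0.0138108
P(Setting 1 | x₁,x₂) ≈ 0.672

0.672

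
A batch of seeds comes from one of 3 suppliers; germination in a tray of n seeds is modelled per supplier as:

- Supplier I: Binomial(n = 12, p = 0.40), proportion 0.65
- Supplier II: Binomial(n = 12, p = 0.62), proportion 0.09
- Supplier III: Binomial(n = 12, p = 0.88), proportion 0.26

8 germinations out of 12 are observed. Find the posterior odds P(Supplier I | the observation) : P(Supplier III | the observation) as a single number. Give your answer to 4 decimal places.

2.8473

Since P(k|x) ∝ w_k f_k(x), the posterior odds are w_i f_i(x) / (w_j f_j(x)).
Component likelihoods at x = 8 germinations out of 12:
  f_I = C(12,8)·0.40^8·0.60^4 = 495·0.00065536·0.1296 = 0.0420427
  f_II = C(12,8)·0.62^8·0.38^4 = 495·0.021834·0.0208514 = 0.225358
  f_III = C(12,8)·0.88^8·0.12^4 = 495·0.359635·0.00020736 = 0.036914
Posterior odds = (w_I·f_I) / (w_III·f_III) = (0.65·0.0420427) / (0.26·0.036914) = 0.0273277 / 0.00959765 ≈ 2.8473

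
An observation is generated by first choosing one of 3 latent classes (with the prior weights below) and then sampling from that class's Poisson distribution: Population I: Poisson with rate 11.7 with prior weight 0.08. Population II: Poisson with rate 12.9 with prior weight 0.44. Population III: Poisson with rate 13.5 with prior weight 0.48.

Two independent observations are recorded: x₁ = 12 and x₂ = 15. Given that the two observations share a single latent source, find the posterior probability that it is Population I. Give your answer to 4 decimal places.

Apply Bayes' rule: the posterior for each component is proportional to its prior times its likelihood at x.
Since both observations come from the same component, the likelihood for component k is f_k(x₁)·f_k(x₂).
  p_I = [0.113933] × [0.066841] = 0.00761537
  p_II = [0.110749] × [0.0870858] = 0.00964468
  p_III = [0.10488] × [0.0945217] = 0.00991343
Unnormalised posteriors:
  π_I·p_I = 0.08 × 0.00761537 = 0.000609229
  π_II·p_II = 0.44 × 0.00964468 = 0.00424366
  π_III·p_III = 0.48 × 0.00991343 = 0.00475845
Evidence: 0.000609229 + 0.00424366 + 0.00475845 = 0.00961134
So the posterior for Population I is 0.000609229 / 0.00961134 ≈ 0.0634.

0.0634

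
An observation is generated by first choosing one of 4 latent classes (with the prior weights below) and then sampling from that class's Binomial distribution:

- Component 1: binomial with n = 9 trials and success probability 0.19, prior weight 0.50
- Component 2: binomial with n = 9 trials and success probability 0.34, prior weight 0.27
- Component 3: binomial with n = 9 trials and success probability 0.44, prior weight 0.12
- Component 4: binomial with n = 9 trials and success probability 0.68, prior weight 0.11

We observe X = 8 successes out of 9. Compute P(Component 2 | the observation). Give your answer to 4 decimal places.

0.0183

Apply Bayes' rule: the posterior for each component is proportional to its prior times its likelihood at x.
Evaluate each component's likelihood at the observed value:
  L_1 = 1.2381e-05
  L_2 = 0.00106076
  L_3 = 0.0070803
  L_4 = 0.131663
Multiply by the mixture weights:
  P(Z=1)·L_1 = 0.50 × 1.2381e-05 = 6.19051e-06
  P(Z=2)·L_2 = 0.27 × 0.00106076 = 0.000286406
  P(Z=3)·L_3 = 0.12 × 0.0070803 = 0.000849637
  P(Z=4)·L_4 = 0.11 × 0.131663 = 0.0144829
Denominator: 6.19051e-06 + 0.000286406 + 0.000849637 + 0.0144829 = 0.0156252
Responsibility of Component 2: 0.000286406 / 0.0156252 ≈ 0.0183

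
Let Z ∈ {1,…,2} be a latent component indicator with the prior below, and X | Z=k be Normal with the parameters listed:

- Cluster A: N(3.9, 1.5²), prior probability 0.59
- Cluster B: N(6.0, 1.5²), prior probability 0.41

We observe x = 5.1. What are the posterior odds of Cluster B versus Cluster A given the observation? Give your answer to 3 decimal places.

0.799

Only the two components matter; the odds are (π_i f_i(x)) / (π_j f_j(x)).
Component likelihoods at x = 5.1:
  L_A = (1/(1.5·√(2π)))·exp(−(5.1−3.9)²/(2·1.5²)) = 0.265962·exp(-0.32000) = 0.193128
  L_B = (1/(1.5·√(2π)))·exp(−(5.1−6.0)²/(2·1.5²)) = 0.265962·exp(-0.18000) = 0.22215
Posterior odds = (π_B·L_B) / (π_A·L_A) = (0.41·0.22215) / (0.59·0.193128) = 0.0910814 / 0.113945 ≈ 0.799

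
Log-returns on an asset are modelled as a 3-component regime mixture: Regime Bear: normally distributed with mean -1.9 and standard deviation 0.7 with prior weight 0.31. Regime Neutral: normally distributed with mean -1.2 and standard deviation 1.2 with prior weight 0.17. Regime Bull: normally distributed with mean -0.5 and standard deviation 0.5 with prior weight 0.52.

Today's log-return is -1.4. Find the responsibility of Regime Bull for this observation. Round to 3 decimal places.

The responsibility of component k is π_k f_k(x) divided by Σ_j π_j f_j(x).
Evaluate each component's likelihood at the observed value:
  L_Bear = (1/(0.7·√(2π)))·exp(−(-1.4−-1.9)²/(2·0.7²)) = 0.569918·exp(-0.25510) = 0.441593
  L_Neutral = (1/(1.2·√(2π)))·exp(−(-1.4−-1.2)²/(2·1.2²)) = 0.332452·exp(-0.01389) = 0.327866
  L_Bull = (1/(0.5·√(2π)))·exp(−(-1.4−-0.5)²/(2·0.5²)) = 0.797885·exp(-1.62000) = 0.1579
Weight by the priors:
  π_Bear·L_Bear = 0.31 × 0.441593 = 0.136894
  π_Neutral·L_Neutral = 0.17 × 0.327866 = 0.0557373
  π_Bull·L_Bull = 0.52 × 0.1579 = 0.0821082
Denominator: 0.136894 + 0.0557373 + 0.0821082 = 0.274739
Responsibility of Regime Bull: 0.0821082 / 0.274739 ≈ 0.299

0.299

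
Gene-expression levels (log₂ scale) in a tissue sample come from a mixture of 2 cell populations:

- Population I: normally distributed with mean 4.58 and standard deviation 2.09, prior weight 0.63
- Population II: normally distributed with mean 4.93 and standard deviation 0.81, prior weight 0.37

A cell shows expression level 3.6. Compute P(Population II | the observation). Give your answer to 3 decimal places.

0.305

Posterior ∝ prior × likelihood, so P(k | x) ∝ P(Z=k) f_k(x); normalise over all components.
Evaluate each component's likelihood at the observed value:
  p_I = (1/(2.09·√(2π)))·exp(−(3.6−4.58)²/(2·2.09²)) = 0.190881·exp(-0.10993) = 0.17101
  p_II = (1/(0.81·√(2π)))·exp(−(3.6−4.93)²/(2·0.81²)) = 0.492521·exp(-1.34804) = 0.127932
Unnormalised posteriors:
  P(Z=I)·p_I = 0.63 × 0.17101 = 0.107736
  P(Z=II)·p_II = 0.37 × 0.127932 = 0.0473347
Evidence: 0.107736 + 0.0473347 = 0.155071
So the posterior for Population II is 0.0473347 / 0.155071 ≈ 0.305.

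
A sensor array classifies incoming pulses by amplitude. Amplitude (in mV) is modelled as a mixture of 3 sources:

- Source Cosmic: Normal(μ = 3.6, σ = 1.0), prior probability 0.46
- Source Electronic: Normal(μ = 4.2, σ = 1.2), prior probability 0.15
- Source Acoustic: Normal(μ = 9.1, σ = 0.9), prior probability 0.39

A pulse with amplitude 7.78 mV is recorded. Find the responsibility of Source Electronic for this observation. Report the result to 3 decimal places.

Posterior ∝ prior × likelihood, so P(k | x) ∝ π_k f_k(x); normalise over all components.
Evaluate each component's likelihood at the observed value:
  L_Cosmic = (1/(1.0·√(2π)))·exp(−(7.78−3.6)²/(2·1.0²)) = 0.398942·exp(-8.73620) = 6.40954e-05
  L_Electronic = (1/(1.2·√(2π)))·exp(−(7.78−4.2)²/(2·1.2²)) = 0.332452·exp(-4.45014) = 0.00388202
  L_Acoustic = (1/(0.9·√(2π)))·exp(−(7.78−9.1)²/(2·0.9²)) = 0.443269·exp(-1.07556) = 0.151203
Prior × likelihood for each component:
  π_Cosmic·L_Cosmic = 0.46 × 6.40954e-05 = 2.94839e-05
  π_Electronic·L_Electronic = 0.15 × 0.00388202 = 0.000582303
  π_Acoustic·L_Acoustic = 0.39 × 0.151203 = 0.0589691
Denominator: 2.94839e-05 + 0.000582303 + 0.0589691 = 0.0595809
P(Source Electronic | 7.78 mV) ≈ 0.010

0.010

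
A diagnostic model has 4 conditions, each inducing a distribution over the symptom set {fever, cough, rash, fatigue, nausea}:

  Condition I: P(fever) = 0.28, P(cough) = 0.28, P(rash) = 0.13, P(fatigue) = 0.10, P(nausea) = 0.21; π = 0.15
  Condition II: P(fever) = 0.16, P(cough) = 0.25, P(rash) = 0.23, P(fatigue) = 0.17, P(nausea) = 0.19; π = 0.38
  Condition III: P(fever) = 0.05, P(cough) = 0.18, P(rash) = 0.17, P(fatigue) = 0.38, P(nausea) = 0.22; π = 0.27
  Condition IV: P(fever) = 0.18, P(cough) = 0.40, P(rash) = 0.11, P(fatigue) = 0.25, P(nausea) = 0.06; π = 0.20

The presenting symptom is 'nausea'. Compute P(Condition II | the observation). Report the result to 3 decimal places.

By Bayes' theorem, P(k | x) = π_k f_k(x) / Σ_j π_j f_j(x).
Component likelihoods at x = 'nausea':
  p_I = P(nausea | comp) = 0.21
  p_II = P(nausea | comp) = 0.19
  p_III = P(nausea | comp) = 0.22
  p_IV = P(nausea | comp) = 0.06
Unnormalised posteriors:
  π_I·p_I = 0.15 × 0.21 = 0.0315
  π_II·p_II = 0.38 × 0.19 = 0.0722
  π_III·p_III = 0.27 × 0.22 = 0.0594
  π_IV·p_IV = 0.20 × 0.06 = 0.012
Normaliser: 0.0315 + 0.0722 + 0.0594 + 0.012 = 0.1751
So the posterior for Condition II is 0.0722 / 0.1751 ≈ 0.412.

0.412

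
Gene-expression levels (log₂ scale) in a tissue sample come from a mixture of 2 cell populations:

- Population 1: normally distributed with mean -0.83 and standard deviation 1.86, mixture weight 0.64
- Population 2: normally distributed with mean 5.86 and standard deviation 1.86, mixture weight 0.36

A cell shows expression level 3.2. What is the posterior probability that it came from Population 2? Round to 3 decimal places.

Apply Bayes' rule: the posterior for each component is proportional to its prior times its likelihood at x.
Evaluate each component's likelihood at the observed value:
  L_1 = 0.0205122
  L_2 = 0.0771411
Multiply by the mixture weights:
  w_1·L_1 = 0.64 × 0.0205122 = 0.0131278
  w_2·L_2 = 0.36 × 0.0771411 = 0.0277708
Denominator: 0.0131278 + 0.0277708 = 0.0408986
P(Population 2 | 3.2) ≈ 0.679

0.679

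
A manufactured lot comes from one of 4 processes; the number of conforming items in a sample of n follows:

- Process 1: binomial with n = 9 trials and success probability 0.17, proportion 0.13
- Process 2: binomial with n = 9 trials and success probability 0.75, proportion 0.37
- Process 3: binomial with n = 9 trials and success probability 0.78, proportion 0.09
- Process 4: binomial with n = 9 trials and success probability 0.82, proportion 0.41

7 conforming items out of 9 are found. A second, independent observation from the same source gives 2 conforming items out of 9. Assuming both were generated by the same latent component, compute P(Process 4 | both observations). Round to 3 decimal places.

0.102

Apply Bayes' rule: the posterior for each component is proportional to its prior times its likelihood at x.
Since both observations come from the same component, the likelihood for component k is f_k(x₁)·f_k(x₂).
  L_1 = [C(9,7)·0.17^7·0.83^2 = 36·4.10339e-06·0.6889 = 0.000101766] × [0.282323] = 2.87308e-05
  L_2 = [C(9,7)·0.75^7·0.25^2 = 36·0.133484·0.0625 = 0.300339] × [0.00123596] = 0.000371207
  L_3 = [C(9,7)·0.78^7·0.22^2 = 36·0.175656·0.0484 = 0.306062] × [0.000546324] = 0.000167209
  L_4 = [C(9,7)·0.82^7·0.18^2 = 36·0.249285·0.0324 = 0.290767] × [0.000148196] = 4.30906e-05
Prior × likelihood for each component:
  P(Z=1)·L_1 = 0.13 × 2.87308e-05 = 3.73501e-06
  P(Z=2)·L_2 = 0.37 × 0.000371207 = 0.000137347
  P(Z=3)·L_3 = 0.09 × 0.000167209 = 1.50488e-05
  P(Z=4)·L_4 = 0.41 × 4.30906e-05 = 1.76671e-05
Denominator: 3.73501e-06 + 0.000137347 + 1.50488e-05 + 1.76671e-05 = 0.000173798
P(Process 4 | data) = 1.76671e-05 / 0.000173798 ≈ 0.102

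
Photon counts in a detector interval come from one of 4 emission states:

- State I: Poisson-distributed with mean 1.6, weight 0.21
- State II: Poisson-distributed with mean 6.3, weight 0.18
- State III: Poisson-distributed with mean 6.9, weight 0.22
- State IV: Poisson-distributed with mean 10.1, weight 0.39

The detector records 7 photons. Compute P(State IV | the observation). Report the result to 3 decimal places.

Posterior ∝ prior × likelihood, so P(k | x) ∝ w_k f_k(x); normalise over all components.
Poisson probabilities:
  p_I = e^(−1.6)·1.6^7/7! = 0.00107532
  p_II = e^(−6.3)·6.3^7/7! = 0.143515
  p_III = e^(−6.9)·6.9^7/7! = 0.148895
  p_IV = e^(−10.1)·10.1^7/7! = 0.0873866
Multiply by the mixture weights:
  w_I·p_I = 0.21 × 0.00107532 = 0.000225817
  w_II·p_II = 0.18 × 0.143515 = 0.0258327
  w_III·p_III = 0.22 × 0.148895 = 0.032757
  w_IV·p_IV = 0.39 × 0.0873866 = 0.0340808
Normaliser: 0.000225817 + 0.0258327 + 0.032757 + 0.0340808 = 0.0928963
Responsibility of State IV: 0.0340808 / 0.0928963 ≈ 0.367

0.367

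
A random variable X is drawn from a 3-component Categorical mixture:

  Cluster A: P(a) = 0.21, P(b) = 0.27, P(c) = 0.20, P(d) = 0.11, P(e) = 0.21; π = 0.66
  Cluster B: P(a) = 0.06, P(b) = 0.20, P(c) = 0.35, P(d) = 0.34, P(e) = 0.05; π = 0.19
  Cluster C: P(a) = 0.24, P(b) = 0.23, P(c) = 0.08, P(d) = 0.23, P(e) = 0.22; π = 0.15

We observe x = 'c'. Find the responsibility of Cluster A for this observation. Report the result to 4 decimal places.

0.6271

Apply Bayes' rule: the posterior for each component is proportional to its prior times its likelihood at x.
Component likelihoods at x = 'c':
  f_A = 0.2
  f_B = 0.35
  f_C = 0.08
Unnormalised posteriors:
  π_A·f_A = 0.66 × 0.2 = 0.132
  π_B·f_B = 0.19 × 0.35 = 0.0665
  π_C·f_C = 0.15 × 0.08 = 0.012
Sum: 0.132 + 0.0665 + 0.012 = 0.2105
P(Cluster A | x) = 0.132 / 0.2105 ≈ 0.6271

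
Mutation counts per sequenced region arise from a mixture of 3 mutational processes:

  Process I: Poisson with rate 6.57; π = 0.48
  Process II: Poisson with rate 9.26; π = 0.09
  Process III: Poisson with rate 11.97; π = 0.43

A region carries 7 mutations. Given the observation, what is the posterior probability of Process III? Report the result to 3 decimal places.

The responsibility of component k is w_k f_k(x) divided by Σ_j w_j f_j(x).
Evaluate each component's likelihood at the observed value:
  f_I = 0.146964
  f_II = 0.110225
  f_III = 0.0442307
Multiply by the mixture weights:
  w_I·f_I = 0.48 × 0.146964 = 0.0705429
  w_II·f_II = 0.09 × 0.110225 = 0.00992024
  w_III·f_III = 0.43 × 0.0442307 = 0.0190192
Normaliser: 0.0705429 + 0.00992024 + 0.0190192 = 0.0994824
P(Process III | data) ≈ 0.191

0.191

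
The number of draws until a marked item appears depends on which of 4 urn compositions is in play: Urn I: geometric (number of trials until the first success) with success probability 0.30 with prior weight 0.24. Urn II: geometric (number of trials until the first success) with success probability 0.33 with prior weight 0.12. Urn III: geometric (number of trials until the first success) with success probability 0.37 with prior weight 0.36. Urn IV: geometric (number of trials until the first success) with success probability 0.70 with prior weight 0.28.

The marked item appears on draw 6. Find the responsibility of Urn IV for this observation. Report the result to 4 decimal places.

By Bayes' theorem, P(k | x) = π_k f_k(x) / Σ_j π_j f_j(x).
Evaluate each component's likelihood at the observed value:
  p_I = 0.050421
  p_II = 0.0445541
  p_III = 0.0367202
  p_IV = 0.001701
Prior × likelihood for each component:
  π_I·p_I = 0.24 × 0.050421 = 0.012101
  π_II·p_II = 0.12 × 0.0445541 = 0.0053465
  π_III·p_III = 0.36 × 0.0367202 = 0.0132193
  π_IV·p_IV = 0.28 × 0.001701 = 0.00047628
Normaliser: 0.012101 + 0.0053465 + 0.0132193 + 0.00047628 = 0.0311431
So the posterior for Urn IV is 0.00047628 / 0.0311431 ≈ 0.0153.

0.0153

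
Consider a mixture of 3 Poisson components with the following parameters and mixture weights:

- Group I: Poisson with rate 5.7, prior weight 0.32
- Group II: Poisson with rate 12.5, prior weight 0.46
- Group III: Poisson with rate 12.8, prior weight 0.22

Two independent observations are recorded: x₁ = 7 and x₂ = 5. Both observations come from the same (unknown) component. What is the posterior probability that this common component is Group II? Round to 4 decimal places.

P(component k | x) = π_k·f_k(x) / marginal(x), where marginal(x) = Σ_j π_j·f_j(x).
Since both observations come from the same component, the likelihood for component k is f_k(x₁)·f_k(x₂).
  L_I = [e^(−5.7)·5.7^7/7! = 0.129782] × [0.16777] = 0.0217736
  L_II = [e^(−12.5)·12.5^7/7! = 0.0352581] × [0.00947737] = 0.000334154
  L_III = [e^(−12.8)·12.8^7/7! = 0.0308368] × [0.00790495] = 0.000243764
Prior × likelihood for each component:
  π_I·L_I = 0.32 × 0.0217736 = 0.00696754
  π_II·L_II = 0.46 × 0.000334154 = 0.000153711
  π_III·L_III = 0.22 × 0.000243764 = 5.3628e-05
Sum: 0.00696754 + 0.000153711 + 5.3628e-05 = 0.00717488
Responsibility of Group II: 0.000153711 / 0.00717488 ≈ 0.0214

0.0214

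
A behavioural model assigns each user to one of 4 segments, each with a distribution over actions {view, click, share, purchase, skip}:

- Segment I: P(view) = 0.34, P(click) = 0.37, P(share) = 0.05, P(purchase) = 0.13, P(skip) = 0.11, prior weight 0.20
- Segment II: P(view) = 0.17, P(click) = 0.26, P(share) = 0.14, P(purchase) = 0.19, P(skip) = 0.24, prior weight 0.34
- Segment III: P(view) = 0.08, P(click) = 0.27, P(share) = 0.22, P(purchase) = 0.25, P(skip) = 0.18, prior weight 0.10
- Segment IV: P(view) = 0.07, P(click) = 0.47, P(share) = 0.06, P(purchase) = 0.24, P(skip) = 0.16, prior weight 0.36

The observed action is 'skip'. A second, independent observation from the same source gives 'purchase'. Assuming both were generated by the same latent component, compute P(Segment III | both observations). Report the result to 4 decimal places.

Posterior ∝ prior × likelihood, so P(k | x) ∝ P(Z=k) f_k(x); normalise over all components.
Since both observations come from the same component, the likelihood for component k is f_k(x₁)·f_k(x₂).
  L_I = [0.11] × [0.13] = 0.0143
  L_II = [0.24] × [0.19] = 0.0456
  L_III = [0.18] × [0.25] = 0.045
  L_IV = [0.16] × [0.24] = 0.0384
Multiply by the mixture weights:
  P(Z=I)·L_I = 0.20 × 0.0143 = 0.00286
  P(Z=II)·L_II = 0.34 × 0.0456 = 0.015504
  P(Z=III)·L_III = 0.10 × 0.045 = 0.0045
  P(Z=IV)·L_IV = 0.36 × 0.0384 = 0.013824
Sum: 0.00286 + 0.015504 + 0.0045 + 0.013824 = 0.036688
Responsibility of Segment III: 0.0045 / 0.036688 ≈ 0.1227

0.1227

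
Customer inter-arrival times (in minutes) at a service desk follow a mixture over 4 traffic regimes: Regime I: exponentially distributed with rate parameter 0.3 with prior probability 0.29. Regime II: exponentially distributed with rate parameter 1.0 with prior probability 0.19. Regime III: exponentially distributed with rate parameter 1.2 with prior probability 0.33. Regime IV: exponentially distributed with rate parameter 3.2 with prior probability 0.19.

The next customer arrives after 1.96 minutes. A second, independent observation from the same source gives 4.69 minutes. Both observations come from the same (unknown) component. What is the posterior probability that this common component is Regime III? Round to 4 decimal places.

0.0411

Posterior ∝ prior × likelihood, so P(k | x) ∝ P(Z=k) f_k(x); normalise over all components.
Since both observations come from the same component, the likelihood for component k is f_k(x₁)·f_k(x₂).
  p_I = [0.166631] × [0.073463] = 0.0122412
  p_II = [0.140858] × [0.00918669] = 0.00129402
  p_III = [0.114214] × [0.00431491] = 0.000492825
  p_IV = [0.00604303] × [9.71088e-07] = 5.86831e-09
Prior × likelihood for each component:
  P(Z=I)·p_I = 0.29 × 0.0122412 = 0.00354996
  P(Z=II)·p_II = 0.19 × 0.00129402 = 0.000245864
  P(Z=III)·p_III = 0.33 × 0.000492825 = 0.000162632
  P(Z=IV)·p_IV = 0.19 × 5.86831e-09 = 1.11498e-09
Sum: 0.00354996 + 0.000245864 + 0.000162632 + 1.11498e-09 = 0.00395845
P(Regime III | data) ≈ 0.0411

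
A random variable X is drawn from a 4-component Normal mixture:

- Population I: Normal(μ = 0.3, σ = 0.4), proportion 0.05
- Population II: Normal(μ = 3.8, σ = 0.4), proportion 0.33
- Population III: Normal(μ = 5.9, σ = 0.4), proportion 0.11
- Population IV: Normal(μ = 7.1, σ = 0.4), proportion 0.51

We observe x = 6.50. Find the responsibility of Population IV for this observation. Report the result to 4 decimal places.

Apply Bayes' rule: the posterior for each component is proportional to its prior times its likelihood at x.
Component likelihoods at x = 6.50:
  p_I = (1/(0.4·√(2π)))·exp(−(6.50−0.3)²/(2·0.4²)) = 0.997356·exp(-120.12500) = 6.74878e-53
  p_II = (1/(0.4·√(2π)))·exp(−(6.50−3.8)²/(2·0.4²)) = 0.997356·exp(-22.78125) = 1.27373e-10
  p_III = (1/(0.4·√(2π)))·exp(−(6.50−5.9)²/(2·0.4²)) = 0.997356·exp(-1.12500) = 0.323794
  p_IV = (1/(0.4·√(2π)))·exp(−(6.50−7.1)²/(2·0.4²)) = 0.997356·exp(-1.12500) = 0.323794
Unnormalised posteriors:
  P(Z=I)·p_I = 0.05 × 6.74878e-53 = 3.37439e-54
  P(Z=II)·p_II = 0.33 × 1.27373e-10 = 4.20332e-11
  P(Z=III)·p_III = 0.11 × 0.323794 = 0.0356173
  P(Z=IV)·p_IV = 0.51 × 0.323794 = 0.165135
Normaliser: 3.37439e-54 + 4.20332e-11 + 0.0356173 + 0.165135 = 0.200752
P(Population IV | the observation) ≈ 0.8226

0.8226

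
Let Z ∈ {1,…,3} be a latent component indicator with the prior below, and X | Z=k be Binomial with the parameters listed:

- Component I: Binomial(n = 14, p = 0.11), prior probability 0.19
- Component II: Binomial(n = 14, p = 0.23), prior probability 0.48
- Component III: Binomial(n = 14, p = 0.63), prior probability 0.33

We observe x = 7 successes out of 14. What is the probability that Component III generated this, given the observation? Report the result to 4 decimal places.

0.8238

By Bayes' theorem, P(k | x) = π_k f_k(x) / Σ_j π_j f_j(x).
Component likelihoods at x = 7 successes out of 14:
  f_I = C(14,7)·0.11^7·0.89^7 = 3432·1.94872e-07·0.442313 = 0.000295819
  f_II = C(14,7)·0.23^7·0.77^7 = 3432·3.40483e-05·0.160485 = 0.0187533
  f_III = C(14,7)·0.63^7·0.37^7 = 3432·0.0393898·0.000949319 = 0.128334
Prior × likelihood for each component:
  π_I·f_I = 0.19 × 0.000295819 = 5.62056e-05
  π_II·f_II = 0.48 × 0.0187533 = 0.00900157
  π_III·f_III = 0.33 × 0.128334 = 0.0423504
Marginal: 5.62056e-05 + 0.00900157 + 0.0423504 = 0.0514081
P(Component III | data) ≈ 0.8238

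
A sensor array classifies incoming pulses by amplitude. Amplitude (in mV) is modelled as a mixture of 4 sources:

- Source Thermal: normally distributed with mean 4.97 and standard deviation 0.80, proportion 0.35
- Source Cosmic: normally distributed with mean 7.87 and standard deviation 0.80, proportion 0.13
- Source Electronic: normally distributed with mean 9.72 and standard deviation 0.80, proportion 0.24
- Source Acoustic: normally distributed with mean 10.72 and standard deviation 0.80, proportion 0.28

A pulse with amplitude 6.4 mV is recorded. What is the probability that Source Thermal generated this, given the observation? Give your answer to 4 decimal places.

P(component k | x) = w_k·f_k(x) / marginal(x), where marginal(x) = Σ_j w_j·f_j(x).
Normal densities:
  f_Thermal = 0.100925
  f_Cosmic = 0.0921813
  f_Electronic = 9.07824e-05
  f_Acoustic = 2.3217e-07
Multiply by the mixture weights:
  w_Thermal·f_Thermal = 0.35 × 0.100925 = 0.0353239
  w_Cosmic·f_Cosmic = 0.13 × 0.0921813 = 0.0119836
  w_Electronic·f_Electronic = 0.24 × 9.07824e-05 = 2.17878e-05
  w_Acoustic·f_Acoustic = 0.28 × 2.3217e-07 = 6.50077e-08
Denominator: 0.0353239 + 0.0119836 + 2.17878e-05 + 6.50077e-08 = 0.0473293
P(Source Thermal | the observation) = 0.0353239 / 0.0473293 ≈ 0.7463

0.7463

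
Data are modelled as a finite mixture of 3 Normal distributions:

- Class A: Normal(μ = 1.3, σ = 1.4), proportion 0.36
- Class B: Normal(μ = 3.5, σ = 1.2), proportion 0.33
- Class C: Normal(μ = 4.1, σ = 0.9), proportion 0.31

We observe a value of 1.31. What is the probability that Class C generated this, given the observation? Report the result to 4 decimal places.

Apply Bayes' rule: the posterior for each component is proportional to its prior times its likelihood at x.
Normal densities:
  p_A = 0.284952
  p_B = 0.0628771
  p_C = 0.0036298
Prior × likelihood for each component:
  π_A·p_A = 0.36 × 0.284952 = 0.102583
  π_B·p_B = 0.33 × 0.0628771 = 0.0207495
  π_C·p_C = 0.31 × 0.0036298 = 0.00112524
Marginal: 0.102583 + 0.0207495 + 0.00112524 = 0.124457
P(Class C | 1.31) = 0.00112524 / 0.124457 ≈ 0.0090

0.0090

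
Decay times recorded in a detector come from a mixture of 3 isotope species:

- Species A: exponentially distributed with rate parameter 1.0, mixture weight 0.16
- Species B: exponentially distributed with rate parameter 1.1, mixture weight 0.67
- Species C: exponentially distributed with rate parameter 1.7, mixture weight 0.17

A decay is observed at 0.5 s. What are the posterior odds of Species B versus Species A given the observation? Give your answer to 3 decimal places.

4.382

Since P(k|x) ∝ P(Z=k) f_k(x), the posterior odds are P(Z=i) f_i(x) / (P(Z=j) f_j(x)).
Exponential densities:
  L_A = 0.606531
  L_B = 0.634645
  L_C = 0.726605
Odds = (0.67/0.16) × (0.634645/0.606531) = 4.1875 × 1.04635 ≈ 4.382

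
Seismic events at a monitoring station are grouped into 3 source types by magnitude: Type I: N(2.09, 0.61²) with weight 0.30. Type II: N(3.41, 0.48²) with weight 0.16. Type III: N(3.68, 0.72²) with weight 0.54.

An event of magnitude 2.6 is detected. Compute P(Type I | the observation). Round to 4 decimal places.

0.5171

By Bayes' theorem, P(k | x) = P(Z=k) f_k(x) / Σ_j P(Z=j) f_j(x).
Evaluate each component's likelihood at the observed value:
  p_I = (1/(0.61·√(2π)))·exp(−(2.6−2.09)²/(2·0.61²)) = 0.654004·exp(-0.34950) = 0.461098
  p_II = (1/(0.48·√(2π)))·exp(−(2.6−3.41)²/(2·0.48²)) = 0.831130·exp(-1.42383) = 0.200128
  p_III = (1/(0.72·√(2π)))·exp(−(2.6−3.68)²/(2·0.72²)) = 0.554087·exp(-1.12500) = 0.179886
Prior × likelihood for each component:
  P(Z=I)·p_I = 0.30 × 0.461098 = 0.138329
  P(Z=II)·p_II = 0.16 × 0.200128 = 0.0320205
  P(Z=III)·p_III = 0.54 × 0.179886 = 0.0971382
Normaliser: 0.138329 + 0.0320205 + 0.0971382 = 0.267488
So the posterior for Type I is 0.138329 / 0.267488 ≈ 0.5171.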